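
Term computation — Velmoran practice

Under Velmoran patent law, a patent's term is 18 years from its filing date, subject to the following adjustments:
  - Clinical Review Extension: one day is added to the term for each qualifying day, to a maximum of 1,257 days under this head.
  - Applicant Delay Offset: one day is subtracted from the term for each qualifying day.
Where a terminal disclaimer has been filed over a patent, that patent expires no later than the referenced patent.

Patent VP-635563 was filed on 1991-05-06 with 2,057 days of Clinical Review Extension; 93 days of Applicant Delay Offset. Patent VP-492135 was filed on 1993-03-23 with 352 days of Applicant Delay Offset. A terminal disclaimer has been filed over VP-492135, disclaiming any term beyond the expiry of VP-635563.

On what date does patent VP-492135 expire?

April 5, 2010

Natural term of VP-492135:
  Base: filing + 18 years → 23 March 2011.
  Applicant Delay Offset: −352 days → 5 April 2010.
Expiry of referenced patent VP-635563:
  Base: filing + 18 years → 6 May 2009.
  Clinical Review Extension: 2057 days claimed exceeds the 1257-day cap, so +1257 days → 14 October 2012.
  Applicant Delay Offset: −93 days → 13 July 2012.
Terminal disclaimer: VP-492135 expires on the earlier of 5 April 2010 and 13 July 2012.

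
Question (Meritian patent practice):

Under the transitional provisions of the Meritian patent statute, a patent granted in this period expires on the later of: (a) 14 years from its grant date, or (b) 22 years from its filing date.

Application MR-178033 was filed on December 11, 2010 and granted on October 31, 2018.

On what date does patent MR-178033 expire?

(a) grant + 14 years → 31 October 2032.
(b) filing + 22 years → 11 December 2032.
Later of the two: 11 December 2032.

December 11, 2032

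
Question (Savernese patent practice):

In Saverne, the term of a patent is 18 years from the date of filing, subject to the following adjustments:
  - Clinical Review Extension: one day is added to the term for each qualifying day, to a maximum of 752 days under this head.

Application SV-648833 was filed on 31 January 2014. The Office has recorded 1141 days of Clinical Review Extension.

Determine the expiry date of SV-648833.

Base term: filing date + 18 years → 31 January 2032.
Clinical Review Extension: 1141 days claimed exceeds the 752-day cap, so +752 days → 21 February 2034.

2034-02-21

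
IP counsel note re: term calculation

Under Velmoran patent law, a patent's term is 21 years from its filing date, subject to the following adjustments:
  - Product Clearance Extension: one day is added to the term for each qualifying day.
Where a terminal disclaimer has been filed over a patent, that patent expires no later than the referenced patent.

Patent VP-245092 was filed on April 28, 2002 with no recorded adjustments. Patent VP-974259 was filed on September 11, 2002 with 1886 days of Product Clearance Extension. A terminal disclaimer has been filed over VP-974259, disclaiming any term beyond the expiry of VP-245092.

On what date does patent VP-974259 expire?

Natural term of VP-974259:
  Base: filing + 21 years → 11 September 2023.
  Product Clearance Extension: +1886 days → 9 November 2028.
Expiry of referenced patent VP-245092:
  Base: filing + 21 years → 28 April 2023.
Terminal disclaimer: VP-974259 expires on the earlier of 9 November 2028 and 28 April 2023.

2023-04-28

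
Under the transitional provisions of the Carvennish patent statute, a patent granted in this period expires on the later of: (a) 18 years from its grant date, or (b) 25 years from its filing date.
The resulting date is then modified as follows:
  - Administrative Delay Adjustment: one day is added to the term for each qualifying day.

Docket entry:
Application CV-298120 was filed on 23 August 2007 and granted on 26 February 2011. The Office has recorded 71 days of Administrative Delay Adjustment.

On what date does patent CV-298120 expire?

(a) grant + 18 years → 26 February 2029.
(b) filing + 25 years → 23 August 2032.
Later of the two: 23 August 2032.
Administrative Delay Adjustment: +71 days → 2 November 2032.

2032-11-02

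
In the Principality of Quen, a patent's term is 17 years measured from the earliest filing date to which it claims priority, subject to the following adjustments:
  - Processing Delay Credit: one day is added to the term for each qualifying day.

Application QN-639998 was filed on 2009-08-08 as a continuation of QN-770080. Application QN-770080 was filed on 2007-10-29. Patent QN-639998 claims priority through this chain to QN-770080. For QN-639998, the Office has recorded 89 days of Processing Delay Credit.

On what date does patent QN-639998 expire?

2025-01-26

Earliest priority filing: 29 October 2007.
Base term: 29 October 2007 + 17 years → 29 October 2024.
Processing Delay Credit: +89 days → 26 January 2025.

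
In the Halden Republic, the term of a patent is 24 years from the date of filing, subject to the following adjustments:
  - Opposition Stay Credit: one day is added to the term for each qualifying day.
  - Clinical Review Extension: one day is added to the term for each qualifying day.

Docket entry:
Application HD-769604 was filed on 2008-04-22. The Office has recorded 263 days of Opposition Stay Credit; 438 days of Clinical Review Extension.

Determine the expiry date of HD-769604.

2034-03-24

Base term: filing date + 24 years → 22 April 2032.
Opposition Stay Credit: +263 days → 10 January 2033.
Clinical Review Extension: +438 days → 24 March 2034.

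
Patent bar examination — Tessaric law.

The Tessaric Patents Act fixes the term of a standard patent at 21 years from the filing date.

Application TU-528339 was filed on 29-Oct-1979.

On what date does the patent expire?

October 29, 2000

Filing date + 21 years → 29 October 2000.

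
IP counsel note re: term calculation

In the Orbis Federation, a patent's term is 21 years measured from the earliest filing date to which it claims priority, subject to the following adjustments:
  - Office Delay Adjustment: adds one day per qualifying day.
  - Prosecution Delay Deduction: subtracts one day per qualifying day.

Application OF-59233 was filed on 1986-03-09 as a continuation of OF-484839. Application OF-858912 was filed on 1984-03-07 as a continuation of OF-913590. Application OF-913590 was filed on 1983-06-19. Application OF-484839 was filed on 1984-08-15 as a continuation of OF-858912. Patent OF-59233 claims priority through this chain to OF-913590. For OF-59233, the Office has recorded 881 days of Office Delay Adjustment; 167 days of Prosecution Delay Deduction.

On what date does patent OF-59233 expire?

Earliest priority filing: 19 June 1983.
Base term: 19 June 1983 + 21 years → 19 June 2004.
Office Delay Adjustment: +881 days → 17 November 2006.
Prosecution Delay Deduction: −167 days → 3 June 2006.

2006-06-03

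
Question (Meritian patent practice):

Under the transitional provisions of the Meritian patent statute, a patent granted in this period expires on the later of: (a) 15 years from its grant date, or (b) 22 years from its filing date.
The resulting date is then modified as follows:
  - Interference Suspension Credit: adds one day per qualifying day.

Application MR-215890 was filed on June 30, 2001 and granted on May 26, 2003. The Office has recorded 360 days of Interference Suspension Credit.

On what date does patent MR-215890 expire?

June 24, 2024

(a) grant + 15 years → 26 May 2018.
(b) filing + 22 years → 30 June 2023.
Later of the two: 30 June 2023.
Interference Suspension Credit: +360 days → 24 June 2024.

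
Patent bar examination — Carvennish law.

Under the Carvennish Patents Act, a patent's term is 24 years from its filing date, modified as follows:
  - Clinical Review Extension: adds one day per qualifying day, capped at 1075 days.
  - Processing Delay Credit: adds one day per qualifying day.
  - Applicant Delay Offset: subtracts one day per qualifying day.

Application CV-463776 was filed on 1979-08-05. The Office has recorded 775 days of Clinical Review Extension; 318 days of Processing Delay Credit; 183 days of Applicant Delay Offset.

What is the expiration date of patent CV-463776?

Base term: filing date + 24 years → 5 August 2003.
Clinical Review Extension: 775 days (within the 1075-day cap) → +775 days → 18 September 2005.
Processing Delay Credit: +318 days → 2 August 2006.
Applicant Delay Offset: −183 days → 31 January 2006.

January 31, 2006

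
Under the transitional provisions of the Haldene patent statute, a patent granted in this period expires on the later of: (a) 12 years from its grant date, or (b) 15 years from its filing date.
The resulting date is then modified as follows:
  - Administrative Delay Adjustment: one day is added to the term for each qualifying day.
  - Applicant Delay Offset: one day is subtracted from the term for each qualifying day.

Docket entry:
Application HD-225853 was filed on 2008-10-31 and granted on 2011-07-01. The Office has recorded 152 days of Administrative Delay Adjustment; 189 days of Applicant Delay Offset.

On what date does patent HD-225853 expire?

September 24, 2023

(a) grant + 12 years → 1 July 2023.
(b) filing + 15 years → 31 October 2023.
Later of the two: 31 October 2023.
Administrative Delay Adjustment: +152 days → 31 March 2024.
Applicant Delay Offset: −189 days → 24 September 2023.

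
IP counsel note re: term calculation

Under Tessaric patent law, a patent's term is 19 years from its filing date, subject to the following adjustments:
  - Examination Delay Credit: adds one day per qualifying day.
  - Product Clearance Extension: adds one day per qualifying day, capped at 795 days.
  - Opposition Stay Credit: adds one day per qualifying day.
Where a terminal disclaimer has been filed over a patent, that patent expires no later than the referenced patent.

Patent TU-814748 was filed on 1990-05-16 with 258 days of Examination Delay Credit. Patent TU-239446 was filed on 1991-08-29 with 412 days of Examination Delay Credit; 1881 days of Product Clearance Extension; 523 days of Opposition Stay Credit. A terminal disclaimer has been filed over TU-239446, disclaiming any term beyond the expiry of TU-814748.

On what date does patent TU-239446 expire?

January 29, 2010

Natural term of TU-239446:
  Base: filing + 19 years → 29 August 2010.
  Examination Delay Credit: +412 days → 15 October 2011.
  Product Clearance Extension: 1881 days claimed exceeds the 795-day cap, so +795 days → 18 December 2013.
  Opposition Stay Credit: +523 days → 25 May 2015.
Expiry of referenced patent TU-814748:
  Base: filing + 19 years → 16 May 2009.
  Examination Delay Credit: +258 days → 29 January 2010.
Terminal disclaimer: TU-239446 expires on the earlier of 25 May 2015 and 29 January 2010.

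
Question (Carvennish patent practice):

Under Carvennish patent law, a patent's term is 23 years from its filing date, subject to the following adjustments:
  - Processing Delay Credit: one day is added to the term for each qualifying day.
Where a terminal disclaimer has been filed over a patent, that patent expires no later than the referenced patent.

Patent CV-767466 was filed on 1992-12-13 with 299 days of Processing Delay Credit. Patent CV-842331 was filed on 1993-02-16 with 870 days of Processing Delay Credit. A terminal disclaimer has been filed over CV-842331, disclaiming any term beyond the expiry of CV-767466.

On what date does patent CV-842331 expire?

Natural term of CV-842331:
  Base: filing + 23 years → 16 February 2016.
  Processing Delay Credit: +870 days → 5 July 2018.
Expiry of referenced patent CV-767466:
  Base: filing + 23 years → 13 December 2015.
  Processing Delay Credit: +299 days → 7 October 2016.
Terminal disclaimer: CV-842331 expires on the earlier of 5 July 2018 and 7 October 2016.

2016-10-07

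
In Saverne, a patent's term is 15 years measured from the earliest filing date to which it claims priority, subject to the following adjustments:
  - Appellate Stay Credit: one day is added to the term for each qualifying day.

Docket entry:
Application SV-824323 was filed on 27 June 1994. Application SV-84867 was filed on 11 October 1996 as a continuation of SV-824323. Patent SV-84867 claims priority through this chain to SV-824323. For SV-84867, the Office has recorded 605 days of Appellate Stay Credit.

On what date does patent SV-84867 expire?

2011-02-22

Earliest priority filing: 27 June 1994.
Base term: 27 June 1994 + 15 years → 27 June 2009.
Appellate Stay Credit: +605 days → 22 February 2011.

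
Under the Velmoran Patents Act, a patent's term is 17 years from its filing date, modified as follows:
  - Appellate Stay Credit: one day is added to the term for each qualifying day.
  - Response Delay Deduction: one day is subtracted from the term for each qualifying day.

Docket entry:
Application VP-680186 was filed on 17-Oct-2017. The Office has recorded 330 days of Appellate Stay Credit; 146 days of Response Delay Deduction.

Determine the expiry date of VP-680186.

April 19, 2035

Base term: filing date + 17 years → 17 October 2034.
Appellate Stay Credit: +330 days → 12 September 2035.
Response Delay Deduction: −146 days → 19 April 2035.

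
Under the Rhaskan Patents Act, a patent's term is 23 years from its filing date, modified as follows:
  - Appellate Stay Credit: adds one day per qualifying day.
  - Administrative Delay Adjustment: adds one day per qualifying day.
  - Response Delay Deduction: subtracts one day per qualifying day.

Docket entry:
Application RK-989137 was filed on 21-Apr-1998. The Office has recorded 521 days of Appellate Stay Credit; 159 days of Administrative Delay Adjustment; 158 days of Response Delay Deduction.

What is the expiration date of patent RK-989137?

September 25, 2022

Base term: filing date + 23 years → 21 April 2021.
Appellate Stay Credit: +521 days → 24 September 2022.
Administrative Delay Adjustment: +159 days → 2 March 2023.
Response Delay Deduction: −158 days → 25 September 2022.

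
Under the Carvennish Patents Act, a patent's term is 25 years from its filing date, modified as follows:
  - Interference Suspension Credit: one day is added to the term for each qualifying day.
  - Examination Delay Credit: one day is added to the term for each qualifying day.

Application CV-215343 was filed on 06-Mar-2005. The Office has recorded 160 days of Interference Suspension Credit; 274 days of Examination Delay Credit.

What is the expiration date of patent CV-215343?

May 14, 2031

Base term: filing date + 25 years → 6 March 2030.
Interference Suspension Credit: +160 days → 13 August 2030.
Examination Delay Credit: +274 days → 14 May 2031.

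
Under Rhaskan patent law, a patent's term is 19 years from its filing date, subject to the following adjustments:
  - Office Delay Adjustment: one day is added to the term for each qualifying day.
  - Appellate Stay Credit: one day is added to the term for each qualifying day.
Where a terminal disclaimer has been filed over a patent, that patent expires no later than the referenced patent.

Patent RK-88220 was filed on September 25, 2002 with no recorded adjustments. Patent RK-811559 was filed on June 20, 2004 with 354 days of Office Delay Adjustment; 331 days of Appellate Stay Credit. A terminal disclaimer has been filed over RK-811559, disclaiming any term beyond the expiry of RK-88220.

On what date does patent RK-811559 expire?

September 25, 2021

Natural term of RK-811559:
  Base: filing + 19 years → 20 June 2023.
  Office Delay Adjustment: +354 days → 8 June 2024.
  Appellate Stay Credit: +331 days → 5 May 2025.
Expiry of referenced patent RK-88220:
  Base: filing + 19 years → 25 September 2021.
Terminal disclaimer: RK-811559 expires on the earlier of 5 May 2025 and 25 September 2021.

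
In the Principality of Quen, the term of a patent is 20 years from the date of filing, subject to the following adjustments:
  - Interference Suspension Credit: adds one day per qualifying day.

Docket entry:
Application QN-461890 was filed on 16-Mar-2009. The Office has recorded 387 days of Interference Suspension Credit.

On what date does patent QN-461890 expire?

2030-04-07

Base term: filing date + 20 years → 16 March 2029.
Interference Suspension Credit: +387 days → 7 April 2030.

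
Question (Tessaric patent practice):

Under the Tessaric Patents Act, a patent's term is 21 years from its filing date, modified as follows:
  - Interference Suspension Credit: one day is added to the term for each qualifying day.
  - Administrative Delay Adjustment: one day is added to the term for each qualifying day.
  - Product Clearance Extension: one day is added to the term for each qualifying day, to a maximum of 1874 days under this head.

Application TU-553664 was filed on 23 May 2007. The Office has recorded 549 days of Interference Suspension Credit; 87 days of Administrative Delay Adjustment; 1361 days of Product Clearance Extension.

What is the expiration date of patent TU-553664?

2033-11-10

Base term: filing date + 21 years → 23 May 2028.
Interference Suspension Credit: +549 days → 23 November 2029.
Administrative Delay Adjustment: +87 days → 18 February 2030.
Product Clearance Extension: 1361 days (within the 1874-day cap) → +1361 days → 10 November 2033.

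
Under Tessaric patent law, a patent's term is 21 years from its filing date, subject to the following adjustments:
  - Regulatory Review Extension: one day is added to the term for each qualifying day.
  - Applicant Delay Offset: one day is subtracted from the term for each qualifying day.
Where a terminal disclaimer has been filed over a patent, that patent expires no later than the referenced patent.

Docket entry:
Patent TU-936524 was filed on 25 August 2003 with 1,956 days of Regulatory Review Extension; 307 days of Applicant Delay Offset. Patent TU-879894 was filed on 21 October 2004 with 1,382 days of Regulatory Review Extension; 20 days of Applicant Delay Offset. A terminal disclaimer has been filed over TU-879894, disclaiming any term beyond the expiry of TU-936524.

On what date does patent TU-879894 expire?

Natural term of TU-879894:
  Base: filing + 21 years → 21 October 2025.
  Regulatory Review Extension: +1382 days → 3 August 2029.
  Applicant Delay Offset: −20 days → 14 July 2029.
Expiry of referenced patent TU-936524:
  Base: filing + 21 years → 25 August 2024.
  Regulatory Review Extension: +1956 days → 2 January 2030.
  Applicant Delay Offset: −307 days → 1 March 2029.
Terminal disclaimer: TU-879894 expires on the earlier of 14 July 2029 and 1 March 2029.

2029-03-01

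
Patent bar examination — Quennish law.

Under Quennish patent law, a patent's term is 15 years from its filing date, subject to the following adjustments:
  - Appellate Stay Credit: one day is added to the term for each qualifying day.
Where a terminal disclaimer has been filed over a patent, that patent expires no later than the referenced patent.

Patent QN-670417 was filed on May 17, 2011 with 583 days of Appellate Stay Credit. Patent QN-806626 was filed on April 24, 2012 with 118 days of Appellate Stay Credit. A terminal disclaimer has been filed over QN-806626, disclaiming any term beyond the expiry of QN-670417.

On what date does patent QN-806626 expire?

Natural term of QN-806626:
  Base: filing + 15 years → 24 April 2027.
  Appellate Stay Credit: +118 days → 20 August 2027.
Expiry of referenced patent QN-670417:
  Base: filing + 15 years → 17 May 2026.
  Appellate Stay Credit: +583 days → 21 December 2027.
Terminal disclaimer: QN-806626 expires on the earlier of 20 August 2027 and 21 December 2027.

2027-08-20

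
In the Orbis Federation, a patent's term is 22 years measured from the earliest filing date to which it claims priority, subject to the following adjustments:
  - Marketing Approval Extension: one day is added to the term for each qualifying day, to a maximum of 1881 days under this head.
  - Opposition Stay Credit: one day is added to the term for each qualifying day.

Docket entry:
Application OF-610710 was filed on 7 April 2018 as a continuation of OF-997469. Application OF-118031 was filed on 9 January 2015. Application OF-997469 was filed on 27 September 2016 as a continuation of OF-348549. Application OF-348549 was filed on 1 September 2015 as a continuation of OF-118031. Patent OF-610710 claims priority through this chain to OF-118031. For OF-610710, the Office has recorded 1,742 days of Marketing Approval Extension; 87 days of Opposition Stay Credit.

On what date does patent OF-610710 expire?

2042-01-12

Earliest priority filing: 9 January 2015.
Base term: 9 January 2015 + 22 years → 9 January 2037.
Marketing Approval Extension: 1742 days (within the 1881-day cap) → +1742 days → 17 October 2041.
Opposition Stay Credit: +87 days → 12 January 2042.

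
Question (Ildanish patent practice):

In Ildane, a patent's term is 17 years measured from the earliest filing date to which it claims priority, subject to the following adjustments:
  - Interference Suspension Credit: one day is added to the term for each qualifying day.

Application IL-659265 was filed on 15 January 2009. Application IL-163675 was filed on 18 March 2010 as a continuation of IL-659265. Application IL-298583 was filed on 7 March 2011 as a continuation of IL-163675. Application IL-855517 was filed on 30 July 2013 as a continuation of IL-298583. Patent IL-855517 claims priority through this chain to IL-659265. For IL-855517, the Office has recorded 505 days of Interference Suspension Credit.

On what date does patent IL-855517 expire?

Earliest priority filing: 15 January 2009.
Base term: 15 January 2009 + 17 years → 15 January 2026.
Interference Suspension Credit: +505 days → 4 June 2027.

June 4, 2027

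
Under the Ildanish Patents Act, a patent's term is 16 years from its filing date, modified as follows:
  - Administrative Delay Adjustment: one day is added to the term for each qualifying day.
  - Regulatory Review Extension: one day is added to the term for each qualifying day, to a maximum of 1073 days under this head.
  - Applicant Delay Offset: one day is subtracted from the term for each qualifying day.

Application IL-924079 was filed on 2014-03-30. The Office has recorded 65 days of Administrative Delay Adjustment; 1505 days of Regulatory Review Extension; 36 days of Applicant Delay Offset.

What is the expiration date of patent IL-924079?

Base term: filing date + 16 years → 30 March 2030.
Administrative Delay Adjustment: +65 days → 3 June 2030.
Regulatory Review Extension: 1505 days claimed exceeds the 1073-day cap, so +1073 days → 11 May 2033.
Applicant Delay Offset: −36 days → 5 April 2033.

2033-04-05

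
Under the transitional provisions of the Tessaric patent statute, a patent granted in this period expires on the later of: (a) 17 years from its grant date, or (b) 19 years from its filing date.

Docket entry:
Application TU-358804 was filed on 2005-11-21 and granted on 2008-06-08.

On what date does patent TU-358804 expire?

June 8, 2025

(a) grant + 17 years → 8 June 2025.
(b) filing + 19 years → 21 November 2024.
Later of the two: 8 June 2025.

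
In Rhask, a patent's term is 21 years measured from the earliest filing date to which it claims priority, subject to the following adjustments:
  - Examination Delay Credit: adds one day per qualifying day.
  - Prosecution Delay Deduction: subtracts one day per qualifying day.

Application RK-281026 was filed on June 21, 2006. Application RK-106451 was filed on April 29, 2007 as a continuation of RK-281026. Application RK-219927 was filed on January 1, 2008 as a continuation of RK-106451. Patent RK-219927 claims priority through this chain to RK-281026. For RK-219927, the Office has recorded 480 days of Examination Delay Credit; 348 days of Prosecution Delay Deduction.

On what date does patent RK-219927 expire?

2027-10-31

Earliest priority filing: 21 June 2006.
Base term: 21 June 2006 + 21 years → 21 June 2027.
Examination Delay Credit: +480 days → 13 October 2028.
Prosecution Delay Deduction: −348 days → 31 October 2027.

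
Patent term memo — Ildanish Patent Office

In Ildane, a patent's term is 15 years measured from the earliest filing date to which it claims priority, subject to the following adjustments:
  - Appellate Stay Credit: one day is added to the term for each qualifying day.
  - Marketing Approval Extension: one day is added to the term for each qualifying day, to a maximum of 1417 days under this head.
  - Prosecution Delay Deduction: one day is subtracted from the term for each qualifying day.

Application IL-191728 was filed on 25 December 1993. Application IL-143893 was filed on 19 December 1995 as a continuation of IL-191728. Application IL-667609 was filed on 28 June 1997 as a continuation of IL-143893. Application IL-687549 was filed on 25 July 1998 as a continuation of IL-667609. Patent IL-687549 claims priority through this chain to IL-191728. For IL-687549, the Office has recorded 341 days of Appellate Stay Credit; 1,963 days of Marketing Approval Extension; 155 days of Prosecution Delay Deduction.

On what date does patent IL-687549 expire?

May 16, 2013

Earliest priority filing: 25 December 1993.
Base term: 25 December 1993 + 15 years → 25 December 2008.
Appellate Stay Credit: +341 days → 1 December 2009.
Marketing Approval Extension: 1963 days claimed exceeds the 1417-day cap, so +1417 days → 18 October 2013.
Prosecution Delay Deduction: −155 days → 16 May 2013.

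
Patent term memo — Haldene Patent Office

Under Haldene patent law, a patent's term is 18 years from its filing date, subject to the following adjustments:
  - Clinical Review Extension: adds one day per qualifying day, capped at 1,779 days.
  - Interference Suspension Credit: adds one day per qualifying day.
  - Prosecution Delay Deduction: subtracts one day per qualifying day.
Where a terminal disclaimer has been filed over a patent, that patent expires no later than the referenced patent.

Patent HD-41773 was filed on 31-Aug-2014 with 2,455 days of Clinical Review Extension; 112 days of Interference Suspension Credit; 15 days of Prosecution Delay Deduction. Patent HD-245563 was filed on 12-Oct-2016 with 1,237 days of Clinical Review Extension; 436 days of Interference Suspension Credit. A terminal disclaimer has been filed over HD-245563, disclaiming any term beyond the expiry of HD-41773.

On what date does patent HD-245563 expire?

October 20, 2037

Natural term of HD-245563:
  Base: filing + 18 years → 12 October 2034.
  Clinical Review Extension: 1237 days (within the 1779-day cap) → +1237 days → 2 March 2038.
  Interference Suspension Credit: +436 days → 12 May 2039.
Expiry of referenced patent HD-41773:
  Base: filing + 18 years → 31 August 2032.
  Clinical Review Extension: 2455 days claimed exceeds the 1779-day cap, so +1779 days → 15 July 2037.
  Interference Suspension Credit: +112 days → 4 November 2037.
  Prosecution Delay Deduction: −15 days → 20 October 2037.
Terminal disclaimer: HD-245563 expires on the earlier of 12 May 2039 and 20 October 2037.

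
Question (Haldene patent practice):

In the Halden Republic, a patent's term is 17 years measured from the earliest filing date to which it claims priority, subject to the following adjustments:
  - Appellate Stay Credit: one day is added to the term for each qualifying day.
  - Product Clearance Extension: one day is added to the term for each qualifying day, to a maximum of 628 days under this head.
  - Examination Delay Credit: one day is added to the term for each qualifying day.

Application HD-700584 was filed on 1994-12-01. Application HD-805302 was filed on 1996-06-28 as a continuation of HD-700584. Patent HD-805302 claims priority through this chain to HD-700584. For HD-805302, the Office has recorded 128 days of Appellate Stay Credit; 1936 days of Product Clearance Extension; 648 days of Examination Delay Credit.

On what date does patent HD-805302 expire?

Earliest priority filing: 1 December 1994.
Base term: 1 December 1994 + 17 years → 1 December 2011.
Appellate Stay Credit: +128 days → 7 April 2012.
Product Clearance Extension: 1936 days claimed exceeds the 628-day cap, so +628 days → 26 December 2013.
Examination Delay Credit: +648 days → 5 October 2015.

October 5, 2015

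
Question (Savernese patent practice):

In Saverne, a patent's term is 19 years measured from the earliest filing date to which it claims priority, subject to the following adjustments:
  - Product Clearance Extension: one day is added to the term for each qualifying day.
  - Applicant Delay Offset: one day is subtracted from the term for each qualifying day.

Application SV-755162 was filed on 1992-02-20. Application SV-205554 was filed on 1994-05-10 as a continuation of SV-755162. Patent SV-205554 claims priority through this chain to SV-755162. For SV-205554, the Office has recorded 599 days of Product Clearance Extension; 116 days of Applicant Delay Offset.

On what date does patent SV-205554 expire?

Earliest priority filing: 20 February 1992.
Base term: 20 February 1992 + 19 years → 20 February 2011.
Product Clearance Extension: +599 days → 11 October 2012.
Applicant Delay Offset: −116 days → 17 June 2012.

June 17, 2012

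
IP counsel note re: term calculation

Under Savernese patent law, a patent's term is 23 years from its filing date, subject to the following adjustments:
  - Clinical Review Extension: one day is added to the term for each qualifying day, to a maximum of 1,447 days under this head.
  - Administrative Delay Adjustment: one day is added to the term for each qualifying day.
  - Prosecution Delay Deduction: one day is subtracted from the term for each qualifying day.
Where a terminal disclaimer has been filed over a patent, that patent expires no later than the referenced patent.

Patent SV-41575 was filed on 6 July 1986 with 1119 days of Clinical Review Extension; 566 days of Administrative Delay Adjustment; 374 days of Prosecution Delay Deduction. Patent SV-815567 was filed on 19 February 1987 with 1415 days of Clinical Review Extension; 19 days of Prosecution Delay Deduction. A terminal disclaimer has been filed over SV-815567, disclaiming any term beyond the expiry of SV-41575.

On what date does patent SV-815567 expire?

February 6, 2013

Natural term of SV-815567:
  Base: filing + 23 years → 19 February 2010.
  Clinical Review Extension: 1415 days (within the 1447-day cap) → +1415 days → 4 January 2014.
  Prosecution Delay Deduction: −19 days → 16 December 2013.
Expiry of referenced patent SV-41575:
  Base: filing + 23 years → 6 July 2009.
  Clinical Review Extension: 1119 days (within the 1447-day cap) → +1119 days → 29 July 2012.
  Administrative Delay Adjustment: +566 days → 15 February 2014.
  Prosecution Delay Deduction: −374 days → 6 February 2013.
Terminal disclaimer: SV-815567 expires on the earlier of 16 December 2013 and 6 February 2013.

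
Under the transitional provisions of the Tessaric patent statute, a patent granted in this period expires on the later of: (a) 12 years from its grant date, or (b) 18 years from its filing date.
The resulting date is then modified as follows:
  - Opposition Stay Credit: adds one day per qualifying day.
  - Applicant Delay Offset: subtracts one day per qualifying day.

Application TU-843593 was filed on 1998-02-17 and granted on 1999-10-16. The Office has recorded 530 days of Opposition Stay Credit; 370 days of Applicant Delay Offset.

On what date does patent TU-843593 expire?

2016-07-26

(a) grant + 12 years → 16 October 2011.
(b) filing + 18 years → 17 February 2016.
Later of the two: 17 February 2016.
Opposition Stay Credit: +530 days → 31 July 2017.
Applicant Delay Offset: −370 days → 26 July 2016.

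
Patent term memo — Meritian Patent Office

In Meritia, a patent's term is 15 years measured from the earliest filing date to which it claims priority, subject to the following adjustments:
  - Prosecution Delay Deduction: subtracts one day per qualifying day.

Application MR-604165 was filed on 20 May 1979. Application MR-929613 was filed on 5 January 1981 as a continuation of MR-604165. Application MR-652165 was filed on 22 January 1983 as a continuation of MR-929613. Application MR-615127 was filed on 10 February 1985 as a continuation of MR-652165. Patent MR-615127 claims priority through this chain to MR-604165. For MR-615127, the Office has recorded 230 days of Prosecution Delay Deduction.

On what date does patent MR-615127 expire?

1993-10-02

Earliest priority filing: 20 May 1979.
Base term: 20 May 1979 + 15 years → 20 May 1994.
Prosecution Delay Deduction: −230 days → 2 October 1993.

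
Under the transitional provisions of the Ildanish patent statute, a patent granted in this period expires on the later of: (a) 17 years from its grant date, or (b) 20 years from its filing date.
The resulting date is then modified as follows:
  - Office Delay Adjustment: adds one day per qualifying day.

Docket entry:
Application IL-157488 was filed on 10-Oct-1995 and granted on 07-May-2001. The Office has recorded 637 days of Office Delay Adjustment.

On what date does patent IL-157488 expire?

(a) grant + 17 years → 7 May 2018.
(b) filing + 20 years → 10 October 2015.
Later of the two: 7 May 2018.
Office Delay Adjustment: +637 days → 3 February 2020.

2020-02-03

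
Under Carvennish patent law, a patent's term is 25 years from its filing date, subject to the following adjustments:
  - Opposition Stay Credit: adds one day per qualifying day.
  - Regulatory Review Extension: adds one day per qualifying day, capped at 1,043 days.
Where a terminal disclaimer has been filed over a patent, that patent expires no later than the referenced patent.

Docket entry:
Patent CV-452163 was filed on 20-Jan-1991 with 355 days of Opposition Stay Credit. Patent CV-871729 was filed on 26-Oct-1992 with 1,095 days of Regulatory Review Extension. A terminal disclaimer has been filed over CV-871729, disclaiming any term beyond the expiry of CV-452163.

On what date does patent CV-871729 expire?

January 9, 2017

Natural term of CV-871729:
  Base: filing + 25 years → 26 October 2017.
  Regulatory Review Extension: 1095 days claimed exceeds the 1043-day cap, so +1043 days → 3 September 2020.
Expiry of referenced patent CV-452163:
  Base: filing + 25 years → 20 January 2016.
  Opposition Stay Credit: +355 days → 9 January 2017.
Terminal disclaimer: CV-871729 expires on the earlier of 3 September 2020 and 9 January 2017.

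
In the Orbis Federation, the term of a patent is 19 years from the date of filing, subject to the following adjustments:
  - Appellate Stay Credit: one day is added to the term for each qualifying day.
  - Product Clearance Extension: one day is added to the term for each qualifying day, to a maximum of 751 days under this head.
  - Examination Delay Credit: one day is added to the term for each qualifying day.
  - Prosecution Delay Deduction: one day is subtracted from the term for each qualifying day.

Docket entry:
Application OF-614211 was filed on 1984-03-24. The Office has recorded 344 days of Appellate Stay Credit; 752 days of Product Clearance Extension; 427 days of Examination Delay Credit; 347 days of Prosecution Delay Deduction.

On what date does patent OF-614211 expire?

2006-06-11

Base term: filing date + 19 years → 24 March 2003.
Appellate Stay Credit: +344 days → 2 March 2004.
Product Clearance Extension: 752 days claimed exceeds the 751-day cap, so +751 days → 23 March 2006.
Examination Delay Credit: +427 days → 24 May 2007.
Prosecution Delay Deduction: −347 days → 11 June 2006.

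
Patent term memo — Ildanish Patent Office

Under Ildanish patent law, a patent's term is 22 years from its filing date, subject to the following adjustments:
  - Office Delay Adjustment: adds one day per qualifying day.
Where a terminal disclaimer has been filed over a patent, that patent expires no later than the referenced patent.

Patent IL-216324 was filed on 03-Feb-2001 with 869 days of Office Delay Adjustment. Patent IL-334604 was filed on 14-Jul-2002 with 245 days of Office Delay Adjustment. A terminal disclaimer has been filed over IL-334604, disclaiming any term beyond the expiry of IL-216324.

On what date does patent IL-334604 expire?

Natural term of IL-334604:
  Base: filing + 22 years → 14 July 2024.
  Office Delay Adjustment: +245 days → 16 March 2025.
Expiry of referenced patent IL-216324:
  Base: filing + 22 years → 3 February 2023.
  Office Delay Adjustment: +869 days → 21 June 2025.
Terminal disclaimer: IL-334604 expires on the earlier of 16 March 2025 and 21 June 2025.

2025-03-16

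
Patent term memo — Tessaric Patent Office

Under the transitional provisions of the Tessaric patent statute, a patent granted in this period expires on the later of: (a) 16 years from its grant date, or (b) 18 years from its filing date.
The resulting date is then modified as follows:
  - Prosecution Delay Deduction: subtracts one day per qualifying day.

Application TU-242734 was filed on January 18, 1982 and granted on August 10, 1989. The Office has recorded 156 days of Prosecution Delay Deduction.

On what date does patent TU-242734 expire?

2005-03-07

(a) grant + 16 years → 10 August 2005.
(b) filing + 18 years → 18 January 2000.
Later of the two: 10 August 2005.
Prosecution Delay Deduction: −156 days → 7 March 2005.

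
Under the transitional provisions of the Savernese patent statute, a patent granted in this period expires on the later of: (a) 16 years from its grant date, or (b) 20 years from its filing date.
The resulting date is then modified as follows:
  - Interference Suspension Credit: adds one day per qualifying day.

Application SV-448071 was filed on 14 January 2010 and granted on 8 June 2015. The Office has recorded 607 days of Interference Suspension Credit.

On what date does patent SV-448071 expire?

February 4, 2033

(a) grant + 16 years → 8 June 2031.
(b) filing + 20 years → 14 January 2030.
Later of the two: 8 June 2031.
Interference Suspension Credit: +607 days → 4 February 2033.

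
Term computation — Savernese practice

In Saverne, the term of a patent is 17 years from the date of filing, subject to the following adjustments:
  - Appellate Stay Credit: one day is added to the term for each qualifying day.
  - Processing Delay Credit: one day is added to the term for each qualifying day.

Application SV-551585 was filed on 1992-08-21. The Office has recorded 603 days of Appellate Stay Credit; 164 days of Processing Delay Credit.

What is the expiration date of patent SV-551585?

Base term: filing date + 17 years → 21 August 2009.
Appellate Stay Credit: +603 days → 16 April 2011.
Processing Delay Credit: +164 days → 27 September 2011.

2011-09-27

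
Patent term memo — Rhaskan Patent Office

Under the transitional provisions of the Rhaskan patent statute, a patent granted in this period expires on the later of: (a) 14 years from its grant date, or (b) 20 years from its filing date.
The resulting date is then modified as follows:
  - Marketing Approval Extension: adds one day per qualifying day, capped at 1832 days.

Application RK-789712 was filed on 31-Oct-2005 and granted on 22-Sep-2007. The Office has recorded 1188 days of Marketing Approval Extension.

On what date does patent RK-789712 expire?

January 31, 2029

(a) grant + 14 years → 22 September 2021.
(b) filing + 20 years → 31 October 2025.
Later of the two: 31 October 2025.
Marketing Approval Extension: 1188 days (within the 1832-day cap) → +1188 days → 31 January 2029.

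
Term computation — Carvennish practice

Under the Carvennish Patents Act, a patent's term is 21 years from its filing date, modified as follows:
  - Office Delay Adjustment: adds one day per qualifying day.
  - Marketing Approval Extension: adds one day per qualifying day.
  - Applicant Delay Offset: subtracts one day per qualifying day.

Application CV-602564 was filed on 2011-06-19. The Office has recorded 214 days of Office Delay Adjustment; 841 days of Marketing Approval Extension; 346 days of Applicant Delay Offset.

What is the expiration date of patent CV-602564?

Base term: filing date + 21 years → 19 June 2032.
Office Delay Adjustment: +214 days → 19 January 2033.
Marketing Approval Extension: +841 days → 10 May 2035.
Applicant Delay Offset: −346 days → 29 May 2034.

May 29, 2034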